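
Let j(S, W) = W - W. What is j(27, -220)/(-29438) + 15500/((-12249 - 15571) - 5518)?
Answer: -7750/16669 ≈ -0.46493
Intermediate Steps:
j(S, W) = 0
j(27, -220)/(-29438) + 15500/((-12249 - 15571) - 5518) = 0/(-29438) + 15500/((-12249 - 15571) - 5518) = 0*(-1/29438) + 15500/(-27820 - 5518) = 0 + 15500/(-33338) = 0 + 15500*(-1/33338) = 0 - 7750/16669 = -7750/16669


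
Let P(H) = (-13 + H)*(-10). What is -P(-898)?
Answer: -9110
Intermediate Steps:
P(H) = 130 - 10*H
-P(-898) = -(130 - 10*(-898)) = -(130 + 8980) = -1*9110 = -9110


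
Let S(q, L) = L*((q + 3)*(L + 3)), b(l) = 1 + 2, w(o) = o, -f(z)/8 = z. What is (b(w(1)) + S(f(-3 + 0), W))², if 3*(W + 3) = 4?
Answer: 3249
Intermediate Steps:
f(z) = -8*z
W = -5/3 (W = -3 + (⅓)*4 = -3 + 4/3 = -5/3 ≈ -1.6667)
b(l) = 3
S(q, L) = L*(3 + L)*(3 + q) (S(q, L) = L*((3 + q)*(3 + L)) = L*((3 + L)*(3 + q)) = L*(3 + L)*(3 + q))
(b(w(1)) + S(f(-3 + 0), W))² = (3 - 5*(9 + 3*(-5/3) + 3*(-8*(-3 + 0)) - (-40)*(-3 + 0)/3)/3)² = (3 - 5*(9 - 5 + 3*(-8*(-3)) - (-40)*(-3)/3)/3)² = (3 - 5*(9 - 5 + 3*24 - 5/3*24)/3)² = (3 - 5*(9 - 5 + 72 - 40)/3)² = (3 - 5/3*36)² = (3 - 60)² = (-57)² = 3249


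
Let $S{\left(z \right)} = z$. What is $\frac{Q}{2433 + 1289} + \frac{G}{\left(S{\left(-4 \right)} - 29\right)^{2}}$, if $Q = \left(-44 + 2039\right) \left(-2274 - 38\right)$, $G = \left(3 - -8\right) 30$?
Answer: $- \frac{76086650}{61413} \approx -1238.9$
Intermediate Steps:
$G = 330$ ($G = \left(3 + 8\right) 30 = 11 \cdot 30 = 330$)
$Q = -4612440$ ($Q = 1995 \left(-2312\right) = -4612440$)
$\frac{Q}{2433 + 1289} + \frac{G}{\left(S{\left(-4 \right)} - 29\right)^{2}} = - \frac{4612440}{2433 + 1289} + \frac{330}{\left(-4 - 29\right)^{2}} = - \frac{4612440}{3722} + \frac{330}{\left(-33\right)^{2}} = \left(-4612440\right) \frac{1}{3722} + \frac{330}{1089} = - \frac{2306220}{1861} + 330 \cdot \frac{1}{1089} = - \frac{2306220}{1861} + \frac{10}{33} = - \frac{76086650}{61413}$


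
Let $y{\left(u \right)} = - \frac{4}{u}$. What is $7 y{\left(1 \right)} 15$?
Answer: $-420$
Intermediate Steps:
$7 y{\left(1 \right)} 15 = 7 \left(- \frac{4}{1}\right) 15 = 7 \left(\left(-4\right) 1\right) 15 = 7 \left(-4\right) 15 = \left(-28\right) 15 = -420$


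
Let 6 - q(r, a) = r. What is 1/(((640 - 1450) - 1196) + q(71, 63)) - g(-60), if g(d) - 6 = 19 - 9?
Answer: -33137/2071 ≈ -16.000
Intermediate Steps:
g(d) = 16 (g(d) = 6 + (19 - 9) = 6 + 10 = 16)
q(r, a) = 6 - r
1/(((640 - 1450) - 1196) + q(71, 63)) - g(-60) = 1/(((640 - 1450) - 1196) + (6 - 1*71)) - 1*16 = 1/((-810 - 1196) + (6 - 71)) - 16 = 1/(-2006 - 65) - 16 = 1/(-2071) - 16 = -1/2071 - 16 = -33137/2071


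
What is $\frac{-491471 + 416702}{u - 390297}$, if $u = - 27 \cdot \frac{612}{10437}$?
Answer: $\frac{86707117}{452616257} \approx 0.19157$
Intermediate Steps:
$u = - \frac{5508}{3479}$ ($u = - 27 \cdot 612 \cdot \frac{1}{10437} = \left(-27\right) \frac{204}{3479} = - \frac{5508}{3479} \approx -1.5832$)
$\frac{-491471 + 416702}{u - 390297} = \frac{-491471 + 416702}{- \frac{5508}{3479} - 390297} = - \frac{74769}{- \frac{1357848771}{3479}} = \left(-74769\right) \left(- \frac{3479}{1357848771}\right) = \frac{86707117}{452616257}$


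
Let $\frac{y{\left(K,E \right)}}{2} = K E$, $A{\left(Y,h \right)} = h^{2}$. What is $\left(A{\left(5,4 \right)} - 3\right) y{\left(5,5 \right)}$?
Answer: $650$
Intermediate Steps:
$y{\left(K,E \right)} = 2 E K$ ($y{\left(K,E \right)} = 2 K E = 2 E K$)
$\left(A{\left(5,4 \right)} - 3\right) y{\left(5,5 \right)} = \left(4^{2} - 3\right) 2 \cdot 5 \cdot 5 = \left(16 - 3\right) 50 = 13 \cdot 50 = 650$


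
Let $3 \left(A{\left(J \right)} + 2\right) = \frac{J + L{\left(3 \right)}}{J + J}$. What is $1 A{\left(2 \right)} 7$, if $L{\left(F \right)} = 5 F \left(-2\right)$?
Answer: $- \frac{91}{3} \approx -30.333$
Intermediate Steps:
$L{\left(F \right)} = - 10 F$
$A{\left(J \right)} = -2 + \frac{-30 + J}{6 J}$ ($A{\left(J \right)} = -2 + \frac{\left(J - 30\right) \frac{1}{J + J}}{3} = -2 + \frac{\left(J - 30\right) \frac{1}{2 J}}{3} = -2 + \frac{\left(-30 + J\right) \frac{1}{2 J}}{3} = -2 + \frac{\frac{1}{2} \frac{1}{J} \left(-30 + J\right)}{3} = -2 + \frac{-30 + J}{6 J}$)
$1 A{\left(2 \right)} 7 = 1 \left(- \frac{11}{6} - \frac{5}{2}\right) 7 = 1 \left(- \frac{13}{3}\right) 7 = \left(- \frac{13}{3}\right) 7 = - \frac{91}{3}$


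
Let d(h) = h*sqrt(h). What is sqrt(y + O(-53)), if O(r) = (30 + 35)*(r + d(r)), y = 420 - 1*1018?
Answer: sqrt(-4043 - 3445*I*sqrt(53)) ≈ 103.35 - 121.34*I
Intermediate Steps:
d(h) = h**(3/2)
y = -598 (y = 420 - 1018 = -598)
O(r) = 65*r + 65*r**(3/2) (O(r) = (30 + 35)*(r + r**(3/2)) = 65*(r + r**(3/2)) = 65*r + 65*r**(3/2))
sqrt(y + O(-53)) = sqrt(-598 + (65*(-53) + 65*(-53)**(3/2))) = sqrt(-598 + (-3445 + 65*(-53*I*sqrt(53)))) = sqrt(-598 + (-3445 - 3445*I*sqrt(53))) = sqrt(-4043 - 3445*I*sqrt(53))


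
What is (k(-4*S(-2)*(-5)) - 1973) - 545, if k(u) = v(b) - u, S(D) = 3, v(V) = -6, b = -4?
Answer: -2584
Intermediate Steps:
k(u) = -6 - u
(k(-4*S(-2)*(-5)) - 1973) - 545 = ((-6 - (-4*3)*(-5)) - 1973) - 545 = ((-6 - (-12)*(-5)) - 1973) - 545 = ((-6 - 1*60) - 1973) - 545 = ((-6 - 60) - 1973) - 545 = (-66 - 1973) - 545 = -2039 - 545 = -2584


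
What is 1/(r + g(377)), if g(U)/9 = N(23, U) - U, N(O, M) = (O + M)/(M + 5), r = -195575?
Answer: -191/38001088 ≈ -5.0262e-6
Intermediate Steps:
N(O, M) = (M + O)/(5 + M)
g(U) = -9*U + 9*(23 + U)/(5 + U) (g(U) = 9*((U + 23)/(5 + U) - U) = 9*((23 + U)/(5 + U) - U) = 9*(-U + (23 + U)/(5 + U)) = -9*U + 9*(23 + U)/(5 + U))
1/(r + g(377)) = 1/(-195575 + 9*(23 - 1*377² - 4*377)/(5 + 377)) = 1/(-195575 + 9*(23 - 1*142129 - 1508)/382) = 1/(-195575 + 9*(1/382)*(23 - 142129 - 1508)) = 1/(-195575 + 9*(1/382)*(-143614)) = 1/(-195575 - 646263/191) = 1/(-38001088/191) = -191/38001088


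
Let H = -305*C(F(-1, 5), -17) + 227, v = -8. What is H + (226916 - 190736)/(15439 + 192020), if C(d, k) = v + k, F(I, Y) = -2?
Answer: 181000472/23051 ≈ 7852.2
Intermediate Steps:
C(d, k) = -8 + k
H = 7852 (H = -305*(-8 - 17) + 227 = -305*(-25) + 227 = 7625 + 227 = 7852)
H + (226916 - 190736)/(15439 + 192020) = 7852 + (226916 - 190736)/(15439 + 192020) = 7852 + 36180/207459 = 7852 + 36180*(1/207459) = 7852 + 4020/23051 = 181000472/23051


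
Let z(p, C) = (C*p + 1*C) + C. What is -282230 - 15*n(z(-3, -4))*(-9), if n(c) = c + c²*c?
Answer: -273050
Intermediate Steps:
z(p, C) = 2*C + C*p (z(p, C) = (C*p + C) + C = (C + C*p) + C = 2*C + C*p)
n(c) = c + c³
-282230 - 15*n(z(-3, -4))*(-9) = -282230 - 15*(-4*(2 - 3) + (-4*(2 - 3))³)*(-9) = -282230 - 15*(-4*(-1) + (-4*(-1))³)*(-9) = -282230 - 15*(4 + 4³)*(-9) = -282230 - 15*(4 + 64)*(-9) = -282230 - 15*68*(-9) = -282230 - 1020*(-9) = -282230 + 9180 = -273050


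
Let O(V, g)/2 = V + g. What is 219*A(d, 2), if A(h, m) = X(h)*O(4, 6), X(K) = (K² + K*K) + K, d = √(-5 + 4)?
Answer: -8760 + 4380*I ≈ -8760.0 + 4380.0*I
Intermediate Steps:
d = I (d = √(-1) = I ≈ 1.0*I)
O(V, g) = 2*V + 2*g (O(V, g) = 2*(V + g) = 2*V + 2*g)
X(K) = K + 2*K² (X(K) = (K² + K²) + K = 2*K² + K = K + 2*K²)
A(h, m) = 20*h*(1 + 2*h) (A(h, m) = (h*(1 + 2*h))*(2*4 + 2*6) = (h*(1 + 2*h))*(8 + 12) = (h*(1 + 2*h))*20 = 20*h*(1 + 2*h))
219*A(d, 2) = 219*(20*I*(1 + 2*I)) = 4380*I*(1 + 2*I)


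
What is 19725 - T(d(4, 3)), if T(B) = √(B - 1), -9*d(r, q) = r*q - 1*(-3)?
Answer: 19725 - 2*I*√6/3 ≈ 19725.0 - 1.633*I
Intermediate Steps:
d(r, q) = -⅓ - q*r/9 (d(r, q) = -(r*q - 1*(-3))/9 = -(q*r + 3)/9 = -(3 + q*r)/9 = -⅓ - q*r/9)
T(B) = √(-1 + B)
19725 - T(d(4, 3)) = 19725 - √(-1 + (-⅓ - ⅑*3*4)) = 19725 - √(-1 + (-⅓ - 4/3)) = 19725 - √(-1 - 5/3) = 19725 - √(-8/3) = 19725 - 2*I*√6/3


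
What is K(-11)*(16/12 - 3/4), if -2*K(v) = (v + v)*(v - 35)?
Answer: -1771/6 ≈ -295.17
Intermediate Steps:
K(v) = -v*(-35 + v) (K(v) = -(v + v)*(v - 35)/2 = -2*v*(-35 + v)/2 = -v*(-35 + v))
K(-11)*(16/12 - 3/4) = (-11*(35 - 1*(-11)))*(16/12 - 3/4) = (-11*(35 + 11))*(16*(1/12) - 3*1/4) = (-11*46)*(4/3 - 3/4) = -506*7/12 = -1771/6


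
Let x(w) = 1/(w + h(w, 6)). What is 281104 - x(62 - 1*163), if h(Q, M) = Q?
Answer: 56783009/202 ≈ 2.8110e+5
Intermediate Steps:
x(w) = 1/(2*w) (x(w) = 1/(w + w) = 1/(2*w))
281104 - x(62 - 1*163) = 281104 - 1/(2*(62 - 1*163)) = 281104 - 1/(2*(62 - 163)) = 281104 - 1/(2*(-101)) = 281104 - (-1)/(2*101) = 281104 - 1*(-1/202) = 281104 + 1/202 = 56783009/202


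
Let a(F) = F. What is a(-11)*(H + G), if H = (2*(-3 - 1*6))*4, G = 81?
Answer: -99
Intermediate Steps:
H = -72 (H = (2*(-3 - 6))*4 = (2*(-9))*4 = -18*4 = -72)
a(-11)*(H + G) = -11*(-72 + 81) = -11*9 = -99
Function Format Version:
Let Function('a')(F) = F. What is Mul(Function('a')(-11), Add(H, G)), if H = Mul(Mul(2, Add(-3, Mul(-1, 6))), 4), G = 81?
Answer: -99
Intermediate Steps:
H = -72 (H = Mul(Mul(2, Add(-3, -6)), 4) = Mul(Mul(2, -9), 4) = Mul(-18, 4) = -72)
Mul(Function('a')(-11), Add(H, G)) = Mul(-11, Add(-72, 81)) = Mul(-11, 9) = -99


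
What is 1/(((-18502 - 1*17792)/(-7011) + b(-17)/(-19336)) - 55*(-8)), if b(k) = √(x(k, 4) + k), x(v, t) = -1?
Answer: 454520160629636928/202341795325483646153 + 158407347276*I*√2/202341795325483646153 ≈ 0.0022463 + 1.1071e-9*I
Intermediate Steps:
b(k) = √(-1 + k)
1/(((-18502 - 1*17792)/(-7011) + b(-17)/(-19336)) - 55*(-8)) = 1/(((-18502 - 1*17792)/(-7011) + √(-1 - 17)/(-19336)) - 55*(-8)) = 1/(((-18502 - 17792)*(-1/7011) + √(-18)*(-1/19336)) + 440) = 1/((-36294*(-1/7011) + (3*I*√2)*(-1/19336)) + 440) = 1/((12098/2337 - 3*I*√2/19336) + 440) = 1/(1040378/2337 - 3*I*√2/19336)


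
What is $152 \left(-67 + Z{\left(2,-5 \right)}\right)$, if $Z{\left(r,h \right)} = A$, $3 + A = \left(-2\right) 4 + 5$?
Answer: $-11096$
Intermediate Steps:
$A = -6$ ($A = -3 + \left(\left(-2\right) 4 + 5\right) = -3 + \left(-8 + 5\right) = -3 - 3 = -6$)
$Z{\left(r,h \right)} = -6$
$152 \left(-67 + Z{\left(2,-5 \right)}\right) = 152 \left(-67 - 6\right) = 152 \left(-73\right) = -11096$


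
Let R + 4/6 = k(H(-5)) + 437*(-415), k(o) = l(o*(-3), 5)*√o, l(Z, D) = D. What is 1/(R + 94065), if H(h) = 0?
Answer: -3/261872 ≈ -1.1456e-5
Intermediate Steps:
k(o) = 5*√o
R = -544067/3 (R = -⅔ + (5*√0 + 437*(-415)) = -⅔ + (5*0 - 181355) = -⅔ + (0 - 181355) = -⅔ - 181355 = -544067/3 ≈ -1.8136e+5)
1/(R + 94065) = 1/(-544067/3 + 94065) = 1/(-261872/3) = -3/261872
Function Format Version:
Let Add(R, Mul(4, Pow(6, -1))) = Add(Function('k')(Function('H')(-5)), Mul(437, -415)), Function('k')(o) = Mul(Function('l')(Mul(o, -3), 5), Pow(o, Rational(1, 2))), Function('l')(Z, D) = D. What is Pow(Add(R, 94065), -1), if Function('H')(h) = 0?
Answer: Rational(-3, 261872) ≈ -1.1456e-5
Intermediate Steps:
Function('k')(o) = Mul(5, Pow(o, Rational(1, 2)))
R = Rational(-544067, 3) (R = Add(Rational(-2, 3), Add(Mul(5, Pow(0, Rational(1, 2))), Mul(437, -415))) = Add(Rational(-2, 3), Add(Mul(5, 0), -181355)) = Add(Rational(-2, 3), Add(0, -181355)) = Add(Rational(-2, 3), -181355) = Rational(-544067, 3) ≈ -1.8136e+5)
Pow(Add(R, 94065), -1) = Pow(Add(Rational(-544067, 3), 94065), -1) = Pow(Rational(-261872, 3), -1) = Rational(-3, 261872)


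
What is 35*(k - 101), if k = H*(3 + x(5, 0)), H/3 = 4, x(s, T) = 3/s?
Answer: -2023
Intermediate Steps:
H = 12 (H = 3*4 = 12)
k = 216/5 (k = 12*(3 + 3/5) = 12*(18/5) = 216/5 ≈ 43.200)
35*(k - 101) = 35*(216/5 - 101) = 35*(-289/5) = -2023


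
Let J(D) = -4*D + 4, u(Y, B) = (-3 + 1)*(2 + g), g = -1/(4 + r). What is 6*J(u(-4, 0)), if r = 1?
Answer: 552/5 ≈ 110.40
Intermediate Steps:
g = -⅕ (g = -1/(4 + 1) = -1/5 = -1*⅕ = -⅕ ≈ -0.20000)
u(Y, B) = -18/5 (u(Y, B) = (-3 + 1)*(2 - ⅕) = -2*9/5 = -18/5)
J(D) = 4 - 4*D
6*J(u(-4, 0)) = 6*(4 - 4*(-18/5)) = 6*(4 + 72/5) = 6*(92/5) = 552/5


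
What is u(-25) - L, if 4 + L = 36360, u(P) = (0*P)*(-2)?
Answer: -36356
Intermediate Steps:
u(P) = 0 (u(P) = 0*(-2) = 0)
L = 36356 (L = -4 + 36360 = 36356)
u(-25) - L = 0 - 1*36356 = 0 - 36356 = -36356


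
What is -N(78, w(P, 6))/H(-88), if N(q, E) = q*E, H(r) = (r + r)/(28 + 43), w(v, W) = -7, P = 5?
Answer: -19383/88 ≈ -220.26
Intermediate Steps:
H(r) = 2*r/71 (H(r) = (2*r)/71 = (2*r)*(1/71) = 2*r/71)
N(q, E) = E*q
-N(78, w(P, 6))/H(-88) = -(-7*78)/((2/71)*(-88)) = -(-546)/(-176/71) = -(-546)*(-71)/176 = -1*19383/88 = -19383/88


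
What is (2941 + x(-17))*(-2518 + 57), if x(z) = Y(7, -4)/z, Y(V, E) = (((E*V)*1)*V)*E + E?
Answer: -121123037/17 ≈ -7.1249e+6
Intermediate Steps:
Y(V, E) = E + E²*V² (Y(V, E) = ((E*V)*V)*E + E = (E*V²)*E + E = E²*V² + E = E + E²*V²)
x(z) = 780/z (x(z) = (-4*(1 - 4*7²))/z = (-4*(1 - 4*49))/z = (-4*(1 - 196))/z = (-4*(-195))/z = 780/z)
(2941 + x(-17))*(-2518 + 57) = (2941 + 780/(-17))*(-2518 + 57) = (2941 + 780*(-1/17))*(-2461) = (2941 - 780/17)*(-2461) = (49217/17)*(-2461) = -121123037/17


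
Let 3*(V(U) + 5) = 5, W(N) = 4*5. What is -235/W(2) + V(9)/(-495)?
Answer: -13951/1188 ≈ -11.743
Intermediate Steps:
W(N) = 20
V(U) = -10/3 (V(U) = -5 + (1/3)*5 = -5 + 5/3 = -10/3)
-235/W(2) + V(9)/(-495) = -235/20 - 10/3/(-495) = -235*1/20 - 10/3*(-1/495) = -47/4 + 2/297 = -13951/1188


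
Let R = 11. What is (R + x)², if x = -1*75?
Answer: 4096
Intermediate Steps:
x = -75
(R + x)² = (11 - 75)² = (-64)² = 4096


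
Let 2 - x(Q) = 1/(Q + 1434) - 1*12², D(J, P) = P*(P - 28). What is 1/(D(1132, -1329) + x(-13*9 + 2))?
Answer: 1319/2378947080 ≈ 5.5445e-7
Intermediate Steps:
D(J, P) = P*(-28 + P)
x(Q) = 146 - 1/(1434 + Q) (x(Q) = 2 - (1/(Q + 1434) - 1*12²) = 2 - (1/(1434 + Q) - 1*144) = 2 - (1/(1434 + Q) - 144) = 2 - (-144 + 1/(1434 + Q)) = 2 + (144 - 1/(1434 + Q)) = 146 - 1/(1434 + Q))
1/(D(1132, -1329) + x(-13*9 + 2)) = 1/(-1329*(-28 - 1329) + (209363 + 146*(-13*9 + 2))/(1434 + (-13*9 + 2))) = 1/(-1329*(-1357) + (209363 + 146*(-117 + 2))/(1434 + (-117 + 2))) = 1/(1803453 + (209363 + 146*(-115))/(1434 - 115)) = 1/(1803453 + (209363 - 16790)/1319) = 1/(1803453 + (1/1319)*192573) = 1/(1803453 + 192573/1319) = 1/(2378947080/1319) = 1319/2378947080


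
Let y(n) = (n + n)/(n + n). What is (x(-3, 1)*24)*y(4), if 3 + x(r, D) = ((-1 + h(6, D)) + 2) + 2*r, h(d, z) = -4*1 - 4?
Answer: -384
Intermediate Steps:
h(d, z) = -8 (h(d, z) = -4 - 4 = -8)
y(n) = 1 (y(n) = (2*n)/((2*n)) = (2*n)*(1/(2*n)) = 1)
x(r, D) = -10 + 2*r (x(r, D) = -3 + (((-1 - 8) + 2) + 2*r) = -3 + ((-9 + 2) + 2*r) = -3 + (-7 + 2*r) = -10 + 2*r)
(x(-3, 1)*24)*y(4) = ((-10 + 2*(-3))*24)*1 = ((-10 - 6)*24)*1 = -16*24*1 = -384*1 = -384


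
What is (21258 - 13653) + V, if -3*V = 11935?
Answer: 10880/3 ≈ 3626.7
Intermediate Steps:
V = -11935/3 (V = -1/3*11935 = -11935/3 ≈ -3978.3)
(21258 - 13653) + V = (21258 - 13653) - 11935/3 = 7605 - 11935/3 = 10880/3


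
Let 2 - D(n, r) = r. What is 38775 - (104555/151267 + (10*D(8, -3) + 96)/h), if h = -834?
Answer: 2445830037781/63078339 ≈ 38775.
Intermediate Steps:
D(n, r) = 2 - r
38775 - (104555/151267 + (10*D(8, -3) + 96)/h) = 38775 - (104555/151267 + (10*(2 - 1*(-3)) + 96)/(-834)) = 38775 - (104555*(1/151267) + (10*(2 + 3) + 96)*(-1/834)) = 38775 - (104555/151267 + (10*5 + 96)*(-1/834)) = 38775 - (104555/151267 + (50 + 96)*(-1/834)) = 38775 - (104555/151267 + 146*(-1/834)) = 38775 - (104555/151267 - 73/417) = 38775 - 1*32556944/63078339 = 38775 - 32556944/63078339 = 2445830037781/63078339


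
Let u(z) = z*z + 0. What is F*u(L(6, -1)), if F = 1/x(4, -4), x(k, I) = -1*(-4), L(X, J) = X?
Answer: 9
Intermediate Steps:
u(z) = z**2 (u(z) = z**2 + 0 = z**2)
x(k, I) = 4
F = 1/4 ≈ 0.25000
F*u(L(6, -1)) = (1/4)*6**2 = (1/4)*36 = 9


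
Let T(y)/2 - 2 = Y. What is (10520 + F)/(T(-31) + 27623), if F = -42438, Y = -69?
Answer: -31918/27489 ≈ -1.1611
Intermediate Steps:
T(y) = -134 (T(y) = 4 + 2*(-69) = 4 - 138 = -134)
(10520 + F)/(T(-31) + 27623) = (10520 - 42438)/(-134 + 27623) = -31918/27489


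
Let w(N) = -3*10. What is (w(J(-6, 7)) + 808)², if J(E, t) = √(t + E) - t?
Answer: 605284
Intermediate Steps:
J(E, t) = √(E + t) - t
w(N) = -30
(w(J(-6, 7)) + 808)² = (-30 + 808)² = 778² = 605284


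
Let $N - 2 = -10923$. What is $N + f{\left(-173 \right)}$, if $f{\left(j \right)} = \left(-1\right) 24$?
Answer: $-10945$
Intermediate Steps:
$N = -10921$ ($N = 2 - 10923 = -10921$)
$f{\left(j \right)} = -24$
$N + f{\left(-173 \right)} = -10921 - 24 = -10945$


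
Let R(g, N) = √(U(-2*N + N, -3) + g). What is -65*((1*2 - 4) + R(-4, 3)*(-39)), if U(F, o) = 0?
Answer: 130 + 5070*I ≈ 130.0 + 5070.0*I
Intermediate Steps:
R(g, N) = √g (R(g, N) = √(0 + g) = √g)
-65*((1*2 - 4) + R(-4, 3)*(-39)) = -65*((1*2 - 4) + √(-4)*(-39)) = -65*((2 - 4) + (2*I)*(-39)) = -65*(-2 - 78*I) = 130 + 5070*I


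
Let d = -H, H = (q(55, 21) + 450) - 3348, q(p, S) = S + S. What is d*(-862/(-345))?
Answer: 820624/115 ≈ 7135.9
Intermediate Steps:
q(p, S) = 2*S
H = -2856 (H = (2*21 + 450) - 3348 = (42 + 450) - 3348 = 492 - 3348 = -2856)
d = 2856 (d = -1*(-2856) = 2856)
d*(-862/(-345)) = 2856*(-862/(-345)) = 2856*(-862*(-1/345)) = 2856*(862/345) = 820624/115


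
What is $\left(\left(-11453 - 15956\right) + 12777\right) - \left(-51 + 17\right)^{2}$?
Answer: $-15788$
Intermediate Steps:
$\left(\left(-11453 - 15956\right) + 12777\right) - \left(-51 + 17\right)^{2} = \left(-27409 + 12777\right) - \left(-34\right)^{2} = -14632 - 1156 = -15788$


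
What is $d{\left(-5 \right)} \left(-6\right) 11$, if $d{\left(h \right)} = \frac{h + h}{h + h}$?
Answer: $-66$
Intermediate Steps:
$d{\left(h \right)} = 1$ ($d{\left(h \right)} = \frac{2 h}{2 h} = 2 h \frac{1}{2 h} = 1$)
$d{\left(-5 \right)} \left(-6\right) 11 = 1 \left(-6\right) 11 = \left(-6\right) 11 = -66$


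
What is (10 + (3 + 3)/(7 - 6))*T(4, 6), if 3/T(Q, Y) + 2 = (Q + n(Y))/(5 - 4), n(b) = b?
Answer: 6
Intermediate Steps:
T(Q, Y) = 3/(-2 + Q + Y) (T(Q, Y) = 3/(-2 + (Q + Y)/(5 - 4)) = 3/(-2 + (Q + Y)/1) = 3/(-2 + (Q + Y)*1) = 3/(-2 + (Q + Y)) = 3/(-2 + Q + Y))
(10 + (3 + 3)/(7 - 6))*T(4, 6) = (10 + (3 + 3)/(7 - 6))*(3/(-2 + 4 + 6)) = (10 + 6/1)*(3/8) = (10 + 6*1)*(3*(⅛)) = (10 + 6)*(3/8) = 16*(3/8) = 6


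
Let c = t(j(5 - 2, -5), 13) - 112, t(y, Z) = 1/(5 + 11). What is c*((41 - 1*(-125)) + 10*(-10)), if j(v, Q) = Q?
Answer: -59103/8 ≈ -7387.9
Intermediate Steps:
t(y, Z) = 1/16
c = -1791/16 (c = 1/16 - 112 = -1791/16 ≈ -111.94)
c*((41 - 1*(-125)) + 10*(-10)) = -1791*((41 - 1*(-125)) + 10*(-10))/16 = -1791*((41 + 125) - 100)/16 = -1791*(166 - 100)/16 = -1791/16*66 = -59103/8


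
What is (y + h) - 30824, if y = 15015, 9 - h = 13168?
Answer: -28968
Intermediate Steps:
h = -13159 (h = 9 - 1*13168 = 9 - 13168 = -13159)
(y + h) - 30824 = (15015 - 13159) - 30824 = 1856 - 30824 = -28968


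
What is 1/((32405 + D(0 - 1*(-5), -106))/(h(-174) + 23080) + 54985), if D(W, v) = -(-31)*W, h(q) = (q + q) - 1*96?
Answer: 5659/311168255 ≈ 1.8186e-5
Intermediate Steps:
h(q) = -96 + 2*q (h(q) = 2*q - 96 = -96 + 2*q)
D(W, v) = 31*W
1/((32405 + D(0 - 1*(-5), -106))/(h(-174) + 23080) + 54985) = 1/((32405 + 31*(0 - 1*(-5)))/((-96 + 2*(-174)) + 23080) + 54985) = 1/((32405 + 31*(0 + 5))/((-96 - 348) + 23080) + 54985) = 1/((32405 + 31*5)/(-444 + 23080) + 54985) = 1/((32405 + 155)/22636 + 54985) = 1/(32560*(1/22636) + 54985) = 1/(8140/5659 + 54985) = 1/(311168255/5659) = 5659/311168255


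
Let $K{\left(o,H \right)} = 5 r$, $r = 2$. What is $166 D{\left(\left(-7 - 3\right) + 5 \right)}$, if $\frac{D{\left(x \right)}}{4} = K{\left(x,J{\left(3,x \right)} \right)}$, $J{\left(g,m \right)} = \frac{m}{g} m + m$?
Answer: $6640$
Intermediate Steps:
$J{\left(g,m \right)} = m + \frac{m^{2}}{g}$ ($J{\left(g,m \right)} = \frac{m^{2}}{g} + m = m + \frac{m^{2}}{g}$)
$K{\left(o,H \right)} = 10$ ($K{\left(o,H \right)} = 5 \cdot 2 = 10$)
$D{\left(x \right)} = 40$ ($D{\left(x \right)} = 4 \cdot 10 = 40$)
$166 D{\left(\left(-7 - 3\right) + 5 \right)} = 166 \cdot 40 = 6640$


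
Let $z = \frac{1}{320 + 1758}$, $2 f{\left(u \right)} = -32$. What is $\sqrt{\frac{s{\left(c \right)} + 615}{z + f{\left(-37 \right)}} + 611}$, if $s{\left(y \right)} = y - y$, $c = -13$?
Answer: $\frac{\sqrt{632888129909}}{33247} \approx 23.928$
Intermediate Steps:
$f{\left(u \right)} = -16$ ($f{\left(u \right)} = \frac{1}{2} \left(-32\right) = -16$)
$z = \frac{1}{2078} \approx 0.00048123$
$s{\left(y \right)} = 0$
$\sqrt{\frac{s{\left(c \right)} + 615}{z + f{\left(-37 \right)}} + 611} = \sqrt{\frac{0 + 615}{\frac{1}{2078} - 16} + 611} = \sqrt{\frac{615}{- \frac{33247}{2078}} + 611} = \sqrt{615 \left(- \frac{2078}{33247}\right) + 611} = \sqrt{- \frac{1277970}{33247} + 611} = \sqrt{\frac{19035947}{33247}} = \frac{\sqrt{632888129909}}{33247}$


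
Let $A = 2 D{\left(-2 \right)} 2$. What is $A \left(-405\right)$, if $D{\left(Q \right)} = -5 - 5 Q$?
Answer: $-8100$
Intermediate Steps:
$A = 20$ ($A = 2 \left(-5 - -10\right) 2 = 2 \left(-5 + 10\right) 2 = 2 \cdot 5 \cdot 2 = 10 \cdot 2 = 20$)
$A \left(-405\right) = 20 \left(-405\right) = -8100$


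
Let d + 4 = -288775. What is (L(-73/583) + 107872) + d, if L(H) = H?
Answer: -105468854/583 ≈ -1.8091e+5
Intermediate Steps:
d = -288779 (d = -4 - 288775 = -288779)
(L(-73/583) + 107872) + d = (-73/583 + 107872) - 288779 = 62889303/583 - 288779 = -105468854/583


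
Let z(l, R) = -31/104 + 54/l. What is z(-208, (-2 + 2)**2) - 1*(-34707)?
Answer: 1804735/52 ≈ 34706.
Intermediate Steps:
z(l, R) = -31/104 + 54/l (z(l, R) = -31*1/104 + 54/l = -31/104 + 54/l)
z(-208, (-2 + 2)**2) - 1*(-34707) = (-31/104 + 54/(-208)) - 1*(-34707) = (-31/104 + 54*(-1/208)) + 34707 = (-31/104 - 27/104) + 34707 = -29/52 + 34707 = 1804735/52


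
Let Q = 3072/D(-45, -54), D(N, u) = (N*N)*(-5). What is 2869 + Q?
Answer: 9681851/3375 ≈ 2868.7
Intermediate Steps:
D(N, u) = -5*N² (D(N, u) = N²*(-5) = -5*N²)
Q = -1024/3375 (Q = 3072/((-5*(-45)²)) = 3072/((-5*2025)) = 3072/(-10125) = 3072*(-1/10125) = -1024/3375 ≈ -0.30341)
2869 + Q = 2869 - 1024/3375 = 9681851/3375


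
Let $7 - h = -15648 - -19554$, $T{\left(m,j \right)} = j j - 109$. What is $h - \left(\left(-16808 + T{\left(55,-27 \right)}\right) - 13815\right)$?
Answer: $26104$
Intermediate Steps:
$T{\left(m,j \right)} = -109 + j^{2}$ ($T{\left(m,j \right)} = j^{2} - 109 = -109 + j^{2}$)
$h = -3899$ ($h = 7 - \left(-15648 - -19554\right) = 7 - \left(-15648 + 19554\right) = 7 - 3906 = -3899$)
$h - \left(\left(-16808 + T{\left(55,-27 \right)}\right) - 13815\right) = -3899 - \left(\left(-16808 - \left(109 - \left(-27\right)^{2}\right)\right) - 13815\right) = -3899 - \left(\left(-16808 + \left(-109 + 729\right)\right) - 13815\right) = -3899 - \left(\left(-16808 + 620\right) - 13815\right) = -3899 - \left(-16188 - 13815\right) = -3899 - -30003 = -3899 + 30003 = 26104$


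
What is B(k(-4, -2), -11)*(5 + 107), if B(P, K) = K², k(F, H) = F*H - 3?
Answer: 13552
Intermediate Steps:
k(F, H) = -3 + F*H
B(k(-4, -2), -11)*(5 + 107) = (-11)²*(5 + 107) = 121*112 = 13552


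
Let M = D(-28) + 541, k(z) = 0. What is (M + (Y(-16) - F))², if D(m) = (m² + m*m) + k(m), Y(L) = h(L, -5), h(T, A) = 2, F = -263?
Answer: 5635876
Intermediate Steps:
Y(L) = 2
D(m) = 2*m² (D(m) = (m² + m*m) + 0 = (m² + m²) + 0 = 2*m² + 0 = 2*m²)
M = 2109 (M = 2*(-28)² + 541 = 2*784 + 541 = 1568 + 541 = 2109)
(M + (Y(-16) - F))² = (2109 + (2 - 1*(-263)))² = (2109 + (2 + 263))² = (2109 + 265)² = 2374² = 5635876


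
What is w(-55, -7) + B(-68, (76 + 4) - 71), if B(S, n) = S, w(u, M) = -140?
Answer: -208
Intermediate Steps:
w(-55, -7) + B(-68, (76 + 4) - 71) = -140 - 68 = -208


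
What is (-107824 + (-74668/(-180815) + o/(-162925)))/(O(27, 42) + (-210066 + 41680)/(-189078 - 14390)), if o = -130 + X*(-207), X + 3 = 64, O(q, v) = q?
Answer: -64629643734623589886/16679911340449525 ≈ -3874.7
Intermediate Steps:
X = 61 (X = -3 + 64 = 61)
o = -12757 (o = -130 + 61*(-207) = -130 - 12627 = -12757)
(-107824 + (-74668/(-180815) + o/(-162925)))/(O(27, 42) + (-210066 + 41680)/(-189078 - 14390)) = (-107824 + (-74668/(-180815) - 12757/(-162925)))/(27 + (-210066 + 41680)/(-189078 - 14390)) = (-107824 + (-74668*(-1/180815) - 12757*(-1/162925)))/(27 - 168386/(-203468)) = (-107824 + (74668/180815 + 12757/162925))/(27 - 168386*(-1/203468)) = (-107824 + 2894388171/5891856775)/(27 + 84193/101734) = -635280670519429/(5891856775*2831011/101734) = -635280670519429/5891856775*101734/2831011 = -64629643734623589886/16679911340449525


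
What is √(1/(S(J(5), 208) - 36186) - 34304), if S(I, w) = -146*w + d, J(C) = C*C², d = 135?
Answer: I*√151331532142963/66419 ≈ 185.21*I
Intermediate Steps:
J(C) = C³
S(I, w) = 135 - 146*w (S(I, w) = -146*w + 135 = 135 - 146*w)
√(1/(S(J(5), 208) - 36186) - 34304) = √(1/((135 - 146*208) - 36186) - 34304) = √(1/((135 - 30368) - 36186) - 34304) = √(1/(-30233 - 36186) - 34304) = √(1/(-66419) - 34304) = √(-1/66419 - 34304) = √(-2278437377/66419) = I*√151331532142963/66419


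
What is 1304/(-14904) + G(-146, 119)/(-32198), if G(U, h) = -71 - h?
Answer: -2447152/29992437 ≈ -0.081592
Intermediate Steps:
1304/(-14904) + G(-146, 119)/(-32198) = 1304/(-14904) + (-71 - 1*119)/(-32198) = 1304*(-1/14904) + (-71 - 119)*(-1/32198) = -163/1863 - 190*(-1/32198) = -163/1863 + 95/16099 = -2447152/29992437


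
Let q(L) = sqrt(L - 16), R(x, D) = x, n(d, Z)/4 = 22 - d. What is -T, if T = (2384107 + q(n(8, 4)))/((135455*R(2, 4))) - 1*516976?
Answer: 140051584053/270910 - sqrt(10)/135455 ≈ 5.1697e+5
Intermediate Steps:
n(d, Z) = 88 - 4*d (n(d, Z) = 4*(22 - d) = 88 - 4*d)
q(L) = sqrt(-16 + L)
T = -140051584053/270910 + sqrt(10)/135455 (T = (2384107 + sqrt(-16 + (88 - 4*8)))/((135455*2)) - 1*516976 = (2384107 + sqrt(-16 + (88 - 32)))/270910 - 516976 = (2384107 + sqrt(-16 + 56))*(1/270910) - 516976 = (2384107 + sqrt(40))*(1/270910) - 516976 = (2384107 + 2*sqrt(10))*(1/270910) - 516976 = (2384107/270910 + sqrt(10)/135455) - 516976 = -140051584053/270910 + sqrt(10)/135455 ≈ -5.1697e+5)
-T = -(-140051584053/270910 + sqrt(10)/135455) = 140051584053/270910 - sqrt(10)/135455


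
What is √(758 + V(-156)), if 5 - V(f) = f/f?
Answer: √762 ≈ 27.604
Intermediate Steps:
V(f) = 4 (V(f) = 5 - f/f = 5 - 1*1 = 5 - 1 = 4)
√(758 + V(-156)) = √(758 + 4) = √762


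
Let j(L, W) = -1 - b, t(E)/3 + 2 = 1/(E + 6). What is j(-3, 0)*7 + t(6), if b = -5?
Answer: 89/4 ≈ 22.250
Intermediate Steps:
t(E) = -6 + 3/(6 + E) (t(E) = -6 + 3/(E + 6) = -6 + 3/(6 + E))
j(L, W) = 4 (j(L, W) = -1 - 1*(-5) = -1 + 5 = 4)
j(-3, 0)*7 + t(6) = 4*7 + 3*(-11 - 2*6)/(6 + 6) = 28 + 3*(-11 - 12)/12 = 28 + 3*(1/12)*(-23) = 28 - 23/4 = 89/4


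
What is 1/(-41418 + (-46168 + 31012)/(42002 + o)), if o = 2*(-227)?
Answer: -10387/430212555 ≈ -2.4144e-5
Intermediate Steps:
o = -454
1/(-41418 + (-46168 + 31012)/(42002 + o)) = 1/(-41418 + (-46168 + 31012)/(42002 - 454)) = 1/(-41418 - 15156/41548) = 1/(-41418 - 15156*1/41548) = 1/(-41418 - 3789/10387) = 1/(-430212555/10387) = -10387/430212555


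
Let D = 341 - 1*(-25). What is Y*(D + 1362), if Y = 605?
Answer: 1045440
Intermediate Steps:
D = 366 (D = 341 + 25 = 366)
Y*(D + 1362) = 605*(366 + 1362) = 605*1728 = 1045440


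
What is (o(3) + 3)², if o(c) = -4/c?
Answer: 25/9 ≈ 2.7778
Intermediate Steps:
(o(3) + 3)² = (-4/3 + 3)² = (5/3)² = 25/9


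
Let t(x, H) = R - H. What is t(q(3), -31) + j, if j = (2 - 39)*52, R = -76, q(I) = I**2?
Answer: -1969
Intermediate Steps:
t(x, H) = -76 - H
j = -1924 (j = -37*52 = -1924)
t(q(3), -31) + j = (-76 - 1*(-31)) - 1924 = (-76 + 31) - 1924 = -45 - 1924 = -1969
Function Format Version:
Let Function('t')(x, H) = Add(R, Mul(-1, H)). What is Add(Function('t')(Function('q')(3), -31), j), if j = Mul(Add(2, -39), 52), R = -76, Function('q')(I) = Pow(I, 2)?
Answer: -1969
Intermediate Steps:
Function('t')(x, H) = Add(-76, Mul(-1, H))
j = -1924 (j = Mul(-37, 52) = -1924)
Add(Function('t')(Function('q')(3), -31), j) = Add(Add(-76, Mul(-1, -31)), -1924) = Add(Add(-76, 31), -1924) = Add(-45, -1924) = -1969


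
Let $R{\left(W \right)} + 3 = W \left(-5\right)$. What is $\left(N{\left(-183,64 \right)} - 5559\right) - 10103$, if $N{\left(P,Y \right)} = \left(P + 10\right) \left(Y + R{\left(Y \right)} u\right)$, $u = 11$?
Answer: $587935$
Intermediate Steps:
$R{\left(W \right)} = -3 - 5 W$ ($R{\left(W \right)} = -3 + W \left(-5\right) = -3 - 5 W$)
$N{\left(P,Y \right)} = \left(-33 - 54 Y\right) \left(10 + P\right)$ ($N{\left(P,Y \right)} = \left(P + 10\right) \left(Y + \left(-3 - 5 Y\right) 11\right) = \left(10 + P\right) \left(Y - \left(33 + 55 Y\right)\right) = \left(10 + P\right) \left(-33 - 54 Y\right) = \left(-33 - 54 Y\right) \left(10 + P\right)$)
$\left(N{\left(-183,64 \right)} - 5559\right) - 10103 = \left(\left(-330 - 34560 - -6039 - \left(-9882\right) 64\right) - 5559\right) - 10103 = \left(\left(-330 - 34560 + 6039 + 632448\right) - 5559\right) - 10103 = \left(603597 - 5559\right) - 10103 = 598038 - 10103 = 587935$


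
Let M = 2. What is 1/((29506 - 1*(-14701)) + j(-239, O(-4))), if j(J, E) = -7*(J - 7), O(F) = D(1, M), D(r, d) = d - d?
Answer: 1/45929 ≈ 2.1773e-5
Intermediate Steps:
D(r, d) = 0
O(F) = 0
j(J, E) = 49 - 7*J (j(J, E) = -7*(-7 + J) = 49 - 7*J)
1/((29506 - 1*(-14701)) + j(-239, O(-4))) = 1/((29506 - 1*(-14701)) + (49 - 7*(-239))) = 1/((29506 + 14701) + (49 + 1673)) = 1/(44207 + 1722) = 1/45929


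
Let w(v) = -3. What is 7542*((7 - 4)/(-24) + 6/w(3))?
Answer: -64107/4 ≈ -16027.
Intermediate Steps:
7542*((7 - 4)/(-24) + 6/w(3)) = 7542*((7 - 4)/(-24) + 6/(-3)) = 7542*(3*(-1/24) + 6*(-⅓)) = 7542*(-⅛ - 2) = 7542*(-17/8) = -64107/4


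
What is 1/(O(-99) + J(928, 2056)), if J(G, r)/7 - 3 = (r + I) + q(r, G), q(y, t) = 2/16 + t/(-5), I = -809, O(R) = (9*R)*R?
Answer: 40/3826427 ≈ 1.0454e-5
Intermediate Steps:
O(R) = 9*R²
q(y, t) = ⅛ - t/5 (q(y, t) = 2*(1/16) + t*(-⅕) = ⅛ - t/5)
J(G, r) = -45129/8 + 7*r - 7*G/5 (J(G, r) = 21 + 7*((r - 809) + (⅛ - G/5)) = 21 + 7*((-809 + r) + (⅛ - G/5)) = 21 + 7*(-6471/8 + r - G/5) = 21 + (-45297/8 + 7*r - 7*G/5) = -45129/8 + 7*r - 7*G/5)
1/(O(-99) + J(928, 2056)) = 1/(9*(-99)² + (-45129/8 + 7*2056 - 7/5*928)) = 1/(9*9801 + (-45129/8 + 14392 - 6496/5)) = 1/(88209 + 298067/40) = 1/(3826427/40) = 40/3826427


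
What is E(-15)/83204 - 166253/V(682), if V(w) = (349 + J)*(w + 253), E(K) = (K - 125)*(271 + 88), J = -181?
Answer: -493812623/297038280 ≈ -1.6625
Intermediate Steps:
E(K) = -44875 + 359*K (E(K) = (-125 + K)*359 = -44875 + 359*K)
V(w) = 42504 + 168*w (V(w) = (349 - 181)*(w + 253) = 168*(253 + w) = 42504 + 168*w)
E(-15)/83204 - 166253/V(682) = (-44875 + 359*(-15))/83204 - 166253/(42504 + 168*682) = (-44875 - 5385)*(1/83204) - 166253/(42504 + 114576) = -50260*1/83204 - 166253/157080 = -12565/20801 - 166253*1/157080 = -12565/20801 - 166253/157080 = -493812623/297038280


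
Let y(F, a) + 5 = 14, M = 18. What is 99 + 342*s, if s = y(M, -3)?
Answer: 3177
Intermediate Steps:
y(F, a) = 9 (y(F, a) = -5 + 14 = 9)
s = 9
99 + 342*s = 99 + 342*9 = 99 + 3078 = 3177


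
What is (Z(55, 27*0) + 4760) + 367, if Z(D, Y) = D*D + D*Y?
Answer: 8152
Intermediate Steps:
Z(D, Y) = D² + D*Y
(Z(55, 27*0) + 4760) + 367 = (55*(55 + 27*0) + 4760) + 367 = (55*(55 + 0) + 4760) + 367 = (55*55 + 4760) + 367 = (3025 + 4760) + 367 = 7785 + 367 = 8152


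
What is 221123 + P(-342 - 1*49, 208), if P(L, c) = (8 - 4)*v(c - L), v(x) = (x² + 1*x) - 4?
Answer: 1658707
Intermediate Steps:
v(x) = -4 + x + x² (v(x) = (x² + x) - 4 = (x + x²) - 4 = -4 + x + x²)
P(L, c) = -16 - 4*L + 4*c + 4*(c - L)² (P(L, c) = (8 - 4)*(-4 + (c - L) + (c - L)²) = 4*(-4 + c + (c - L)² - L) = -16 - 4*L + 4*c + 4*(c - L)²)
221123 + P(-342 - 1*49, 208) = 221123 + (-16 - 4*(-342 - 1*49) + 4*208 + 4*((-342 - 1*49) - 1*208)²) = 221123 + (-16 - 4*(-342 - 49) + 832 + 4*((-342 - 49) - 208)²) = 221123 + (-16 - 4*(-391) + 832 + 4*(-391 - 208)²) = 221123 + (-16 + 1564 + 832 + 4*(-599)²) = 221123 + (-16 + 1564 + 832 + 4*358801) = 221123 + (-16 + 1564 + 832 + 1435204) = 221123 + 1437584 = 1658707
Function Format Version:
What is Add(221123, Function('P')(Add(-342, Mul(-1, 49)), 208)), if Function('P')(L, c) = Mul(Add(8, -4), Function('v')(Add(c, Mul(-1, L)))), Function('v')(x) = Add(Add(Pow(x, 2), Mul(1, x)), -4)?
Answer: 1658707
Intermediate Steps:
Function('v')(x) = Add(-4, x, Pow(x, 2)) (Function('v')(x) = Add(Add(Pow(x, 2), x), -4) = Add(Add(x, Pow(x, 2)), -4) = Add(-4, x, Pow(x, 2)))
Function('P')(L, c) = Add(-16, Mul(-4, L), Mul(4, c), Mul(4, Pow(Add(c, Mul(-1, L)), 2))) (Function('P')(L, c) = Mul(Add(8, -4), Add(-4, Add(c, Mul(-1, L)), Pow(Add(c, Mul(-1, L)), 2))) = Mul(4, Add(-4, c, Pow(Add(c, Mul(-1, L)), 2), Mul(-1, L))) = Add(-16, Mul(-4, L), Mul(4, c), Mul(4, Pow(Add(c, Mul(-1, L)), 2))))
Add(221123, Function('P')(Add(-342, Mul(-1, 49)), 208)) = Add(221123, Add(-16, Mul(-4, Add(-342, Mul(-1, 49))), Mul(4, 208), Mul(4, Pow(Add(Add(-342, Mul(-1, 49)), Mul(-1, 208)), 2)))) = Add(221123, Add(-16, Mul(-4, Add(-342, -49)), 832, Mul(4, Pow(Add(Add(-342, -49), -208), 2)))) = Add(221123, Add(-16, Mul(-4, -391), 832, Mul(4, Pow(Add(-391, -208), 2)))) = Add(221123, Add(-16, 1564, 832, Mul(4, Pow(-599, 2)))) = Add(221123, Add(-16, 1564, 832, Mul(4, 358801))) = Add(221123, Add(-16, 1564, 832, 1435204)) = Add(221123, 1437584) = 1658707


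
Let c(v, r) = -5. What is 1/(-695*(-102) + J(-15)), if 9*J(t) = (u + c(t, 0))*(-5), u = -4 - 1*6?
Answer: 3/212695 ≈ 1.4105e-5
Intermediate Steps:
u = -10 (u = -4 - 6 = -10)
J(t) = 25/3 (J(t) = ((-10 - 5)*(-5))/9 = (-15*(-5))/9 = (⅑)*75 = 25/3)
1/(-695*(-102) + J(-15)) = 1/(-695*(-102) + 25/3) = 1/(70890 + 25/3) = 1/(212695/3) = 3/212695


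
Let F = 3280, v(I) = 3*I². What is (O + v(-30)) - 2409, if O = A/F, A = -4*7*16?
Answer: 59627/205 ≈ 290.86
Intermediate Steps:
A = -448 (A = -28*16 = -448)
O = -28/205 (O = -448/3280 = -448*1/3280 = -28/205 ≈ -0.13659)
(O + v(-30)) - 2409 = (-28/205 + 3*(-30)²) - 2409 = (-28/205 + 3*900) - 2409 = (-28/205 + 2700) - 2409 = 553472/205 - 2409 = 59627/205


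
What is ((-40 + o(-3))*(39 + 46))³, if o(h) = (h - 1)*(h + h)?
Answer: -2515456000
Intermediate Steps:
o(h) = 2*h*(-1 + h) (o(h) = (-1 + h)*(2*h) = 2*h*(-1 + h))
((-40 + o(-3))*(39 + 46))³ = ((-40 + 2*(-3)*(-1 - 3))*(39 + 46))³ = ((-40 + 2*(-3)*(-4))*85)³ = ((-40 + 24)*85)³ = (-16*85)³ = (-1360)³ = -2515456000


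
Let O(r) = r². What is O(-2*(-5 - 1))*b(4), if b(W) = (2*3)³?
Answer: 31104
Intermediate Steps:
b(W) = 216 (b(W) = 6³ = 216)
O(-2*(-5 - 1))*b(4) = (-2*(-5 - 1))²*216 = (-2*(-6))²*216 = 12²*216 = 144*216 = 31104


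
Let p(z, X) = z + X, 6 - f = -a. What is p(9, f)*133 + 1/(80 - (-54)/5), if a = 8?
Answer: 1388791/454 ≈ 3059.0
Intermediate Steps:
f = 14 (f = 6 - (-1)*8 = 6 - 1*(-8) = 6 + 8 = 14)
p(z, X) = X + z
p(9, f)*133 + 1/(80 - (-54)/5) = (14 + 9)*133 + 1/(80 - (-54)/5) = 23*133 + 1/(80 - (-54)/5) = 3059 + 1/(80 - 1*(-54/5)) = 3059 + 1/(80 + 54/5) = 3059 + 1/(454/5) = 3059 + 5/454 = 1388791/454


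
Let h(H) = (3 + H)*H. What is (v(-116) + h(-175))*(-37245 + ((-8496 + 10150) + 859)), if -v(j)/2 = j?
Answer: -1053491024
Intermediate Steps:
v(j) = -2*j
h(H) = H*(3 + H)
(v(-116) + h(-175))*(-37245 + ((-8496 + 10150) + 859)) = (-2*(-116) - 175*(3 - 175))*(-37245 + ((-8496 + 10150) + 859)) = (232 - 175*(-172))*(-37245 + (1654 + 859)) = (232 + 30100)*(-37245 + 2513) = 30332*(-34732) = -1053491024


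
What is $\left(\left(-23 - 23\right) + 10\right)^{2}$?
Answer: $1296$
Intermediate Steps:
$\left(\left(-23 - 23\right) + 10\right)^{2} = \left(-46 + 10\right)^{2} = \left(-36\right)^{2} = 1296$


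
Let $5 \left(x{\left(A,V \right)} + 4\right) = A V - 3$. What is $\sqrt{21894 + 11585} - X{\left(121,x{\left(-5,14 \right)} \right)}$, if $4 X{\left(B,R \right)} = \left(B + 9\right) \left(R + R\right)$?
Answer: $1209 + \sqrt{33479} \approx 1392.0$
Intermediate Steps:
$x{\left(A,V \right)} = - \frac{23}{5} + \frac{A V}{5}$ ($x{\left(A,V \right)} = -4 + \frac{A V - 3}{5} = -4 + \frac{-3 + A V}{5} = -4 + \left(- \frac{3}{5} + \frac{A V}{5}\right) = - \frac{23}{5} + \frac{A V}{5}$)
$X{\left(B,R \right)} = \frac{R \left(9 + B\right)}{2}$ ($X{\left(B,R \right)} = \frac{\left(B + 9\right) \left(R + R\right)}{4} = \frac{\left(9 + B\right) 2 R}{4} = \frac{2 R \left(9 + B\right)}{4} = \frac{R \left(9 + B\right)}{2}$)
$\sqrt{21894 + 11585} - X{\left(121,x{\left(-5,14 \right)} \right)} = \sqrt{21894 + 11585} - \frac{\left(- \frac{23}{5} + \frac{1}{5} \left(-5\right) 14\right) \left(9 + 121\right)}{2} = \sqrt{33479} - \frac{1}{2} \left(- \frac{23}{5} - 14\right) 130 = \sqrt{33479} - \frac{1}{2} \left(- \frac{93}{5}\right) 130 = \sqrt{33479} - -1209 = \sqrt{33479} + 1209 = 1209 + \sqrt{33479}$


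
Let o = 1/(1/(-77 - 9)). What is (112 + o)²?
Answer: 676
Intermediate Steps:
o = -86 (o = 1/(1/(-86)) = 1/(-1/86) = -86)
(112 + o)² = (112 - 86)² = 26² = 676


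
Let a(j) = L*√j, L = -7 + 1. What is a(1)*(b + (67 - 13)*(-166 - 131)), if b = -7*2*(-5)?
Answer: 95808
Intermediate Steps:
L = -6
a(j) = -6*√j
b = 70 (b = -14*(-5) = 70)
a(1)*(b + (67 - 13)*(-166 - 131)) = (-6*√1)*(70 + (67 - 13)*(-166 - 131)) = (-6*1)*(70 + 54*(-297)) = -6*(70 - 16038) = -6*(-15968) = 95808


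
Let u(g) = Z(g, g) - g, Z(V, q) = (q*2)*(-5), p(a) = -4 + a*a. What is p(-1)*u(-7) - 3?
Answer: -234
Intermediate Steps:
p(a) = -4 + a²
Z(V, q) = -10*q (Z(V, q) = (2*q)*(-5) = -10*q)
u(g) = -11*g (u(g) = -10*g - g = -11*g)
p(-1)*u(-7) - 3 = (-4 + (-1)²)*(-11*(-7)) - 3 = (-4 + 1)*77 - 3 = -3*77 - 3 = -231 - 3 = -234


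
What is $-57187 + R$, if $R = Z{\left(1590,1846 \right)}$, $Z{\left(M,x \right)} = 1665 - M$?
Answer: $-57112$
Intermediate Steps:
$R = 75$ ($R = 1665 - 1590 = 75$)
$-57187 + R = -57187 + 75 = -57112$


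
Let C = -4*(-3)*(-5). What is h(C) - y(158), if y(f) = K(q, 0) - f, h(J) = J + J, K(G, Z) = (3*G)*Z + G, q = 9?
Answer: 29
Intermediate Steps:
K(G, Z) = G + 3*G*Z (K(G, Z) = 3*G*Z + G = G + 3*G*Z)
C = -60 (C = 12*(-5) = -60)
h(J) = 2*J
y(f) = 9 - f (y(f) = 9*(1 + 3*0) - f = 9*(1 + 0) - f = 9*1 - f = 9 - f)
h(C) - y(158) = 2*(-60) - (9 - 1*158) = -120 - (9 - 158) = -120 - 1*(-149) = -120 + 149 = 29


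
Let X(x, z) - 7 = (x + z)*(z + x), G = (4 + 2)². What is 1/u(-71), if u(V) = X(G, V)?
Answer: 1/1232 ≈ 0.00081169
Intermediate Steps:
G = 36 (G = 6² = 36)
X(x, z) = 7 + (x + z)² (X(x, z) = 7 + (x + z)*(z + x) = 7 + (x + z)*(x + z) = 7 + (x + z)²)
u(V) = 7 + (36 + V)²
1/u(-71) = 1/(7 + (36 - 71)²) = 1/(7 + (-35)²) = 1/(7 + 1225) = 1/1232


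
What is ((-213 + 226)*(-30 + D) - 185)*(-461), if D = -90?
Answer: 804445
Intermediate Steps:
((-213 + 226)*(-30 + D) - 185)*(-461) = ((-213 + 226)*(-30 - 90) - 185)*(-461) = (13*(-120) - 185)*(-461) = (-1560 - 185)*(-461) = -1745*(-461) = 804445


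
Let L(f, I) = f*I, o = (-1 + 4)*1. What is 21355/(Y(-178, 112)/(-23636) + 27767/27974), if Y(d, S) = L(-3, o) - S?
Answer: 7059893211860/329842833 ≈ 21404.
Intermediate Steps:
o = 3 (o = 3*1 = 3)
L(f, I) = I*f
Y(d, S) = -9 - S (Y(d, S) = 3*(-3) - S = -9 - S)
21355/(Y(-178, 112)/(-23636) + 27767/27974) = 21355/((-9 - 1*112)/(-23636) + 27767/27974) = 21355/((-9 - 112)*(-1/23636) + 27767*(1/27974)) = 21355/(-121*(-1/23636) + 27767/27974) = 21355/(121/23636 + 27767/27974) = 21355/(329842833/330596732) = 21355*(330596732/329842833) = 7059893211860/329842833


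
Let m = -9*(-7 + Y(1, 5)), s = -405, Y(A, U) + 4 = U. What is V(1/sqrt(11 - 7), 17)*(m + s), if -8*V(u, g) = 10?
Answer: 1755/4 ≈ 438.75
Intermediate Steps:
Y(A, U) = -4 + U
V(u, g) = -5/4 (V(u, g) = -1/8*10 = -5/4)
m = 54 (m = -9*(-7 + (-4 + 5)) = -9*(-7 + 1) = -9*(-6) = 54)
V(1/sqrt(11 - 7), 17)*(m + s) = -5*(54 - 405)/4 = -5/4*(-351) = 1755/4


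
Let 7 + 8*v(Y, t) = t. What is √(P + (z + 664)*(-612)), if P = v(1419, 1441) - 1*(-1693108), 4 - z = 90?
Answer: √5358205/2 ≈ 1157.4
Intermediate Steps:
z = -86 (z = 4 - 1*90 = 4 - 90 = -86)
v(Y, t) = -7/8 + t/8
P = 6773149/4 (P = (-7/8 + (⅛)*1441) - 1*(-1693108) = (-7/8 + 1441/8) + 1693108 = 717/4 + 1693108 = 6773149/4 ≈ 1.6933e+6)
√(P + (z + 664)*(-612)) = √(6773149/4 + (-86 + 664)*(-612)) = √(6773149/4 + 578*(-612)) = √(6773149/4 - 353736) = √(5358205/4) = √5358205/2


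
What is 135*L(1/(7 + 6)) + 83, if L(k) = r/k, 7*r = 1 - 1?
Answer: 83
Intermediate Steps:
r = 0 (r = (1 - 1)/7 = (⅐)*0 = 0)
L(k) = 0 (L(k) = 0/k = 0)
135*L(1/(7 + 6)) + 83 = 135*0 + 83 = 0 + 83 = 83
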